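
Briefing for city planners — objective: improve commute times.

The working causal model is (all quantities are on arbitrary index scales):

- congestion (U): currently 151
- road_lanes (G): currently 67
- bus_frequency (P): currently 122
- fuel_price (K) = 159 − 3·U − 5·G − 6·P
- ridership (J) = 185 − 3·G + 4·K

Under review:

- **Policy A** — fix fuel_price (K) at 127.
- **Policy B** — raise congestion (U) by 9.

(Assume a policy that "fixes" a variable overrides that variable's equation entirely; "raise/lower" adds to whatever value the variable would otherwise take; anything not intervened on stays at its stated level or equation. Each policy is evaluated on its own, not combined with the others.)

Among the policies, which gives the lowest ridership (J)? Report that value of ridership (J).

-5568

Policy A (K := 127):
  U = 151
  G = 67
  P = 122
  K = 127
  J = 185 − 3·67 + 4·127 = 492
Policy B (U + 9):
  U = 151 + 9 = 160
  G = 67
  P = 122
  K = 159 − 3·160 − 5·67 − 6·122 = -1388
  J = 185 − 3·67 + 4·(-1388) = -5568
Comparing — Policy A: J=492, Policy B: J=-5568. Lowest is -5568 (Policy B).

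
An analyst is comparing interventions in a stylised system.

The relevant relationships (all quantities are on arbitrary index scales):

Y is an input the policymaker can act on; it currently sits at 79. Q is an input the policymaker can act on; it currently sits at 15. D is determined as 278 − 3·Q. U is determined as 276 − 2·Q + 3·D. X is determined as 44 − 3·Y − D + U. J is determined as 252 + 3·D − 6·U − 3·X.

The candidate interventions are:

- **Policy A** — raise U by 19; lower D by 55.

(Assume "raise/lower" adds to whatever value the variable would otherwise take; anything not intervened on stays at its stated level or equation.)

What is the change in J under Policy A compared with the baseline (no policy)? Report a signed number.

984

Baseline:
  Y = 79
  Q = 15
  D = 278 − 3·15 = 233
  U = 276 − 2·15 + 3·233 = 945
  X = 44 − 3·79 − 233 + 945 = 519
  J = 252 + 3·233 − 6·945 − 3·519 = -6276
Policy A (U + 19, D − 55):
  Y = 79
  Q = 15
  D = 278 − 3·15 (−55 from intervention) = 178
  U = 276 − 2·15 + 3·178 (+19 from intervention) = 799
  X = 44 − 3·79 − 178 + 799 = 428
  J = 252 + 3·178 − 6·799 − 3·428 = -5292
Change in J: -5292 − (-6276) = 984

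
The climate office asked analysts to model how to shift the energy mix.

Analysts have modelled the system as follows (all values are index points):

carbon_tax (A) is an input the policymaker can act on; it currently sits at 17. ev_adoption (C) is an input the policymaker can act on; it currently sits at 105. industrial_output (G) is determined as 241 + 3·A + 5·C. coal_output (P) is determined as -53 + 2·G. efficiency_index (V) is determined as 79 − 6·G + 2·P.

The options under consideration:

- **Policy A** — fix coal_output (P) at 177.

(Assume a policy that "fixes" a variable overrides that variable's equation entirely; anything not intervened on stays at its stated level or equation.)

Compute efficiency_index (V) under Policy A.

Policy A (P := 177):
  A = 17
  C = 105
  G = 241 + 3·17 + 5·105 = 817
  P = 177
  V = 79 − 6·817 + 2·177 = -4469

-4469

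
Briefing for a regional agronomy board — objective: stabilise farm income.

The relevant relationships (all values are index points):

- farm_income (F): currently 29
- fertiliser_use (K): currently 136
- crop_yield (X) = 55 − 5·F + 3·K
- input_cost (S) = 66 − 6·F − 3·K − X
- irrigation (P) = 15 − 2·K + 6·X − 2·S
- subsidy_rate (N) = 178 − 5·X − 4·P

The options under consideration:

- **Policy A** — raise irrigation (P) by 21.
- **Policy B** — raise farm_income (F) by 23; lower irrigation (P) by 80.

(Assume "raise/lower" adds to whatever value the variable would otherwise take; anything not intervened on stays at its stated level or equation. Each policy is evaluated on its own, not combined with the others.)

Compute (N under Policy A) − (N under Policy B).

-3555

Policy A (P + 21):
  F = 29
  K = 136
  X = 55 − 5·29 + 3·136 = 318
  S = 66 − 6·29 − 3·136 − 318 = -834
  P = 15 − 2·136 + 6·318 − 2·(-834) (+21 from intervention) = 3340
  N = 178 − 5·318 − 4·3340 = -14772
Policy B (F + 23, P − 80):
  F = 29 + 23 = 52
  K = 136
  X = 55 − 5·52 + 3·136 = 203
  S = 66 − 6·52 − 3·136 − 203 = -857
  P = 15 − 2·136 + 6·203 − 2·(-857) (−80 from intervention) = 2595
  N = 178 − 5·203 − 4·2595 = -11217
N: -14772 − (-11217) = -3555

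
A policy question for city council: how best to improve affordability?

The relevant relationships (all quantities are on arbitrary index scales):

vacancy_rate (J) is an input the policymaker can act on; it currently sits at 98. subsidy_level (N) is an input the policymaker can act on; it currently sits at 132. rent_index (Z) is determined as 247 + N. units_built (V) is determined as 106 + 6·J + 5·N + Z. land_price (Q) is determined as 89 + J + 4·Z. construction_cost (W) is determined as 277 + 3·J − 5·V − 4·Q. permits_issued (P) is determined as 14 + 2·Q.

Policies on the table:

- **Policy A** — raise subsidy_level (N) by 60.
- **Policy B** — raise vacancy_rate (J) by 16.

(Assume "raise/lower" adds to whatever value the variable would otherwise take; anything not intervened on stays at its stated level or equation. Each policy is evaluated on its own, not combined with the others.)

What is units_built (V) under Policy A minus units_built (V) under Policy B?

264

Policy A (N + 60):
  J = 98
  N = 132 + 60 = 192
  Z = 247 + 192 = 439
  V = 106 + 6·98 + 5·192 + 439 = 2093
Policy B (J + 16):
  J = 98 + 16 = 114
  N = 132
  Z = 247 + 132 = 379
  V = 106 + 6·114 + 5·132 + 379 = 1829
V: 2093 − 1829 = 264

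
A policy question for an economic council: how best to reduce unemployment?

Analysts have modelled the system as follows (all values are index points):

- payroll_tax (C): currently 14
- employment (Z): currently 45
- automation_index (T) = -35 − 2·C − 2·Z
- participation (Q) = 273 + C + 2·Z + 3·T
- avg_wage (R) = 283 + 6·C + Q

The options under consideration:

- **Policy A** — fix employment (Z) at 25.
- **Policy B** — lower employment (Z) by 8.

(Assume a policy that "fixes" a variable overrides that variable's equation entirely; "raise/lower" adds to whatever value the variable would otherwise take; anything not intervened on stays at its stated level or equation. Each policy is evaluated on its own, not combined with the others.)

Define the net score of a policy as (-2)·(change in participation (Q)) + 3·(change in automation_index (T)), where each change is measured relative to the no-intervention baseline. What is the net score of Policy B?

Baseline:
  C = 14
  Z = 45
  T = -35 − 2·14 − 2·45 = -153
  Q = 273 + 14 + 2·45 + 3·(-153) = -82
Policy B (Z − 8):
  C = 14
  Z = 45 − 8 = 37
  T = -35 − 2·14 − 2·37 = -137
  Q = 273 + 14 + 2·37 + 3·(-137) = -50
ΔQ = -50 − (-82) = 32; ΔT = -137 − (-153) = 16
Score = (-2)·32 + 3·16 = -16

-16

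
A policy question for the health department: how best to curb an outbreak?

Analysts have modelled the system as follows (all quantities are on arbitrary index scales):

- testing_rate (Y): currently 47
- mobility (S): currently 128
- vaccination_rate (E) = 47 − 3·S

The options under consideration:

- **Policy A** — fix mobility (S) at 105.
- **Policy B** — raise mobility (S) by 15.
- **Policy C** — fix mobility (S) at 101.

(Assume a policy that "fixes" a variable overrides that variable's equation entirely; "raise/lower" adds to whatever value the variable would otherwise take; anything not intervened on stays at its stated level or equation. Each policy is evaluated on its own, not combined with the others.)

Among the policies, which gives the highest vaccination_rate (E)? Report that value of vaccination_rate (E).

-256

Policy A (S := 105):
  S = 105
  E = 47 − 3·105 = -268
Policy B (S + 15):
  S = 128 + 15 = 143
  E = 47 − 3·143 = -382
Policy C (S := 101):
  S = 101
  E = 47 − 3·101 = -256
Comparing — Policy A: E=-268, Policy B: E=-382, Policy C: E=-256. Highest is -256 (Policy C).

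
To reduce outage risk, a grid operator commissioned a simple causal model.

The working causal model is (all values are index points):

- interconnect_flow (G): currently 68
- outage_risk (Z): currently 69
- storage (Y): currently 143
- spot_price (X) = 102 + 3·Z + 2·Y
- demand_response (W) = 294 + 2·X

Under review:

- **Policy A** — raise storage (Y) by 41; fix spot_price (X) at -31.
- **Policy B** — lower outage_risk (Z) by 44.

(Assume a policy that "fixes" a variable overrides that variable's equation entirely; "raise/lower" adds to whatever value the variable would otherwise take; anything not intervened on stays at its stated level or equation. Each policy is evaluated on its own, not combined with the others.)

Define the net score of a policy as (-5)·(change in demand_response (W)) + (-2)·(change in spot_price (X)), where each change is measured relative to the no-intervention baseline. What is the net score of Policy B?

Baseline:
  Z = 69
  Y = 143
  X = 102 + 3·69 + 2·143 = 595
  W = 294 + 2·595 = 1484
Policy B (Z − 44):
  Z = 69 − 44 = 25
  Y = 143
  X = 102 + 3·25 + 2·143 = 463
  W = 294 + 2·463 = 1220
ΔW = 1220 − 1484 = -264; ΔX = 463 − 595 = -132
Score = (-5)·(-264) + (-2)·(-132) = 1584

1584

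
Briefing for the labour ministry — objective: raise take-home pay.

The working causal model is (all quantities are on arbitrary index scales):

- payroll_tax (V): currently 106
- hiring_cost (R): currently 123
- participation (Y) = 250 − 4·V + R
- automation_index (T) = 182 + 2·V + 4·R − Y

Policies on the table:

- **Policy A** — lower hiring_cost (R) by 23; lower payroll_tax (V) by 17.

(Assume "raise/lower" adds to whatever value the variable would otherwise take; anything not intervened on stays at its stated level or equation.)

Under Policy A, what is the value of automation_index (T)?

766

Policy A (R − 23, V − 17):
  V = 106 − 17 = 89
  R = 123 − 23 = 100
  Y = 250 − 4·89 + 100 = -6
  T = 182 + 2·89 + 4·100 − (-6) = 766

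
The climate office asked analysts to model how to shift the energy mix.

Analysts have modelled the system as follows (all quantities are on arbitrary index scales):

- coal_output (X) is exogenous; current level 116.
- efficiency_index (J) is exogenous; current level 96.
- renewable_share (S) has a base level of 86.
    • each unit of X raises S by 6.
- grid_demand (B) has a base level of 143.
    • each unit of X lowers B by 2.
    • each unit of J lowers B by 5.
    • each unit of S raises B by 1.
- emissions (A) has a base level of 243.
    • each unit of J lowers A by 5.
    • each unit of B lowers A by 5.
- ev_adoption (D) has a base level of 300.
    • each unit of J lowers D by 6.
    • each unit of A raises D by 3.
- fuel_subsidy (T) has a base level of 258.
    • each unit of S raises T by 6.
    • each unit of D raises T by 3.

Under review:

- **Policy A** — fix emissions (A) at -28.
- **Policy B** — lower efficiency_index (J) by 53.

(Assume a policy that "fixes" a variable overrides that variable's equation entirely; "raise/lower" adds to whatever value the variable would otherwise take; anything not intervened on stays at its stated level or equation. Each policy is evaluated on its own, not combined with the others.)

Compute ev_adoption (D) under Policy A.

-360

Policy A (A := -28):
  X = 116
  J = 96
  S = 86 + 6·116 = 782
  B = 143 − 2·116 − 5·96 + 782 = 213
  A = -28
  D = 300 − 6·96 + 3·(-28) = -360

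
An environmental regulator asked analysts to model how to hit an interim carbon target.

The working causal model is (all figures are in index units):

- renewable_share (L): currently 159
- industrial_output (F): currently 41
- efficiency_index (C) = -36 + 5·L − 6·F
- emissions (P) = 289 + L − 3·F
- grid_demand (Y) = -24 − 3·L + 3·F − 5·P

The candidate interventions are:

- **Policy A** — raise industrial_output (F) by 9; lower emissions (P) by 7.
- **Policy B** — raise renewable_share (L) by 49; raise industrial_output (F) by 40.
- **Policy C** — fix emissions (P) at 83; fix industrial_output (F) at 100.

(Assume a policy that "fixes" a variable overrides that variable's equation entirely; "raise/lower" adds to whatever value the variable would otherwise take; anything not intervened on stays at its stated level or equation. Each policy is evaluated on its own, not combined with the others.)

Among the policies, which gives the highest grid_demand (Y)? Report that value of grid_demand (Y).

Policy A (F + 9, P − 7):
  L = 159
  F = 41 + 9 = 50
  P = 289 + 159 − 3·50 (−7 from intervention) = 291
  Y = -24 − 3·159 + 3·50 − 5·291 = -1806
Policy B (L + 49, F + 40):
  L = 159 + 49 = 208
  F = 41 + 40 = 81
  P = 289 + 208 − 3·81 = 254
  Y = -24 − 3·208 + 3·81 − 5·254 = -1675
Policy C (P := 83, F := 100):
  L = 159
  F = 100
  P = 83
  Y = -24 − 3·159 + 3·100 − 5·83 = -616
Comparing — Policy A: Y=-1806, Policy B: Y=-1675, Policy C: Y=-616. Highest is -616 (Policy C).

-616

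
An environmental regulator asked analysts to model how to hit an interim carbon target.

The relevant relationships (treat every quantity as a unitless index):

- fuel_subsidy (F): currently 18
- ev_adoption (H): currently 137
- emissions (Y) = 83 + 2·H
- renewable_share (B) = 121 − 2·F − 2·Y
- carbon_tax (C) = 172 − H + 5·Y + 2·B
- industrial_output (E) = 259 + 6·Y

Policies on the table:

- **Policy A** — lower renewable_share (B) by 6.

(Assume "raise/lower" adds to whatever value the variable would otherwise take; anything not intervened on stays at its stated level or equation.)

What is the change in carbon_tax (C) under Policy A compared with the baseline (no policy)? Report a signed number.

-12

Baseline:
  F = 18
  H = 137
  Y = 83 + 2·137 = 357
  B = 121 − 2·18 − 2·357 = -629
  C = 172 − 137 + 5·357 + 2·(-629) = 562
Policy A (B − 6):
  F = 18
  H = 137
  Y = 83 + 2·137 = 357
  B = 121 − 2·18 − 2·357 (−6 from intervention) = -635
  C = 172 − 137 + 5·357 + 2·(-635) = 550
Change in C: 550 − 562 = -12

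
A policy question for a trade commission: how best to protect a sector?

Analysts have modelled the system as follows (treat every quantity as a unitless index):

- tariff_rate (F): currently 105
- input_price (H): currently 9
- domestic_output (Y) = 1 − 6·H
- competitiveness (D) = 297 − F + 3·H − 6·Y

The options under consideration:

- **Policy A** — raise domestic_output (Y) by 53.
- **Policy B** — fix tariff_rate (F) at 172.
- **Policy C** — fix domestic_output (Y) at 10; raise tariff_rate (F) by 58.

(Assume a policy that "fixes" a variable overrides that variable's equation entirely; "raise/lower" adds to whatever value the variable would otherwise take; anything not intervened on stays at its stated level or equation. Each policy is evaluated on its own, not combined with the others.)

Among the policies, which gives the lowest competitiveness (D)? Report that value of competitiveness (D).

101

Policy A (Y + 53):
  F = 105
  H = 9
  Y = 1 − 6·9 (+53 from intervention) = 0
  D = 297 − 105 + 3·9 − 6·0 = 219
Policy B (F := 172):
  F = 172
  H = 9
  Y = 1 − 6·9 = -53
  D = 297 − 172 + 3·9 − 6·(-53) = 470
Policy C (Y := 10, F + 58):
  F = 105 + 58 = 163
  H = 9
  Y = 10
  D = 297 − 163 + 3·9 − 6·10 = 101
Comparing — Policy A: D=219, Policy B: D=470, Policy C: D=101. Lowest is 101 (Policy C).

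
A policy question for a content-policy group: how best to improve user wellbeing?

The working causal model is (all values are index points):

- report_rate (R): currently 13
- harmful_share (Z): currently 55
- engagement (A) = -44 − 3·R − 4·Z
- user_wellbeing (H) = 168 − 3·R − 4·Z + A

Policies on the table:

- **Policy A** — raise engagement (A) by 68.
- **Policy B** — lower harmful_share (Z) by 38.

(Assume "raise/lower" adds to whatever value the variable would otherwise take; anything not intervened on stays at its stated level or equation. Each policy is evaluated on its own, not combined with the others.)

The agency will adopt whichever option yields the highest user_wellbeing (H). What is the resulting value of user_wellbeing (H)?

Policy A (A + 68):
  R = 13
  Z = 55
  A = -44 − 3·13 − 4·55 (+68 from intervention) = -235
  H = 168 − 3·13 − 4·55 + (-235) = -326
Policy B (Z − 38):
  R = 13
  Z = 55 − 38 = 17
  A = -44 − 3·13 − 4·17 = -151
  H = 168 − 3·13 − 4·17 + (-151) = -90
Comparing — Policy A: H=-326, Policy B: H=-90. Highest is -90 (Policy B).

-90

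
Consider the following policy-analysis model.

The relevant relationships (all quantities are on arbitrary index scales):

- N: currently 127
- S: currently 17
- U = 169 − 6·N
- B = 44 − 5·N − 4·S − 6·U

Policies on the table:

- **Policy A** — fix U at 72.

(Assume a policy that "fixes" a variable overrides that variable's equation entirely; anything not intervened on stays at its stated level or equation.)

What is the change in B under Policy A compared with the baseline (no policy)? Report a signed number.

-3990

Baseline:
  N = 127
  S = 17
  U = 169 − 6·127 = -593
  B = 44 − 5·127 − 4·17 − 6·(-593) = 2899
Policy A (U := 72):
  N = 127
  S = 17
  U = 72
  B = 44 − 5·127 − 4·17 − 6·72 = -1091
Change in B: -1091 − 2899 = -3990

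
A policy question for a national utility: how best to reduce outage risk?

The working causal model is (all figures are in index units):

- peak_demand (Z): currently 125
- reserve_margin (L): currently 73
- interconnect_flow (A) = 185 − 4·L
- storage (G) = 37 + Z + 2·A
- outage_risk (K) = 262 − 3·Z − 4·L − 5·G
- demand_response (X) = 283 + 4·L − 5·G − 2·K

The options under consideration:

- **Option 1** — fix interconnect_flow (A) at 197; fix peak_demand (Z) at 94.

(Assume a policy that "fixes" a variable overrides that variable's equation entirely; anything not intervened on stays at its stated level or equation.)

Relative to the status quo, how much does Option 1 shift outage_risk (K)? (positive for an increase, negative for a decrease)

-2792

Baseline:
  Z = 125
  L = 73
  A = 185 − 4·73 = -107
  G = 37 + 125 + 2·(-107) = -52
  K = 262 − 3·125 − 4·73 − 5·(-52) = -145
Option 1 (A := 197, Z := 94):
  Z = 94
  L = 73
  A = 197
  G = 37 + 94 + 2·197 = 525
  K = 262 − 3·94 − 4·73 − 5·525 = -2937
Change in K: -2937 − (-145) = -2792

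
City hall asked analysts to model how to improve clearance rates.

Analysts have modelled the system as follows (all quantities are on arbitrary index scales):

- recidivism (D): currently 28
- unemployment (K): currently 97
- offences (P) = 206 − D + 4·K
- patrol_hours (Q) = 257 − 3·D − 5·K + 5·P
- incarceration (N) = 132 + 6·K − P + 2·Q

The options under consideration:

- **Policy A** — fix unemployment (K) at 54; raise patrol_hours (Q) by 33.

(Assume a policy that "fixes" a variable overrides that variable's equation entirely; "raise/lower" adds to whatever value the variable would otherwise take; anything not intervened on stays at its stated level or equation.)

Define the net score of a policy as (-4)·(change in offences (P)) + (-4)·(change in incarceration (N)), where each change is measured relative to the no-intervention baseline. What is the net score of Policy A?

Baseline:
  D = 28
  K = 97
  P = 206 − 28 + 4·97 = 566
  Q = 257 − 3·28 − 5·97 + 5·566 = 2518
  N = 132 + 6·97 − 566 + 2·2518 = 5184
Policy A (K := 54, Q + 33):
  D = 28
  K = 54
  P = 206 − 28 + 4·54 = 394
  Q = 257 − 3·28 − 5·54 + 5·394 (+33 from intervention) = 1906
  N = 132 + 6·54 − 394 + 2·1906 = 3874
ΔP = 394 − 566 = -172; ΔN = 3874 − 5184 = -1310
Score = (-4)·(-172) + (-4)·(-1310) = 5928

5928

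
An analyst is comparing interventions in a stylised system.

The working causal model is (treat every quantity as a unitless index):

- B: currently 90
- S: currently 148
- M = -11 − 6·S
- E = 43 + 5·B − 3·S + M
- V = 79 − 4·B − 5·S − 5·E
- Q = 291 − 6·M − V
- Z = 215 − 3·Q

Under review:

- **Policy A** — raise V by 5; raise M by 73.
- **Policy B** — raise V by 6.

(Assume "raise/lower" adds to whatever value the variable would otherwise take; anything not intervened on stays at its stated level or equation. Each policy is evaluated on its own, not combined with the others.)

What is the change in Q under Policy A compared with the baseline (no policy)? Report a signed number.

-78

Baseline:
  B = 90
  S = 148
  M = -11 − 6·148 = -899
  E = 43 + 5·90 − 3·148 + (-899) = -850
  V = 79 − 4·90 − 5·148 − 5·(-850) = 3229
  Q = 291 − 6·(-899) − 3229 = 2456
Policy A (V + 5, M + 73):
  B = 90
  S = 148
  M = -11 − 6·148 (+73 from intervention) = -826
  E = 43 + 5·90 − 3·148 + (-826) = -777
  V = 79 − 4·90 − 5·148 − 5·(-777) (+5 from intervention) = 2869
  Q = 291 − 6·(-826) − 2869 = 2378
Change in Q: 2378 − 2456 = -78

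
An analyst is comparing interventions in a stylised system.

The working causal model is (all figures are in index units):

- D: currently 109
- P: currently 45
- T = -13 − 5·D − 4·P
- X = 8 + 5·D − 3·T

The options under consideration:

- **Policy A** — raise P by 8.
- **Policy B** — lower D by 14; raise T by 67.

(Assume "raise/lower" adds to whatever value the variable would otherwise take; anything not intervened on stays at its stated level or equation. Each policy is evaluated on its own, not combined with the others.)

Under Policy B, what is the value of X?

Policy B (D − 14, T + 67):
  D = 109 − 14 = 95
  P = 45
  T = -13 − 5·95 − 4·45 (+67 from intervention) = -601
  X = 8 + 5·95 − 3·(-601) = 2286

2286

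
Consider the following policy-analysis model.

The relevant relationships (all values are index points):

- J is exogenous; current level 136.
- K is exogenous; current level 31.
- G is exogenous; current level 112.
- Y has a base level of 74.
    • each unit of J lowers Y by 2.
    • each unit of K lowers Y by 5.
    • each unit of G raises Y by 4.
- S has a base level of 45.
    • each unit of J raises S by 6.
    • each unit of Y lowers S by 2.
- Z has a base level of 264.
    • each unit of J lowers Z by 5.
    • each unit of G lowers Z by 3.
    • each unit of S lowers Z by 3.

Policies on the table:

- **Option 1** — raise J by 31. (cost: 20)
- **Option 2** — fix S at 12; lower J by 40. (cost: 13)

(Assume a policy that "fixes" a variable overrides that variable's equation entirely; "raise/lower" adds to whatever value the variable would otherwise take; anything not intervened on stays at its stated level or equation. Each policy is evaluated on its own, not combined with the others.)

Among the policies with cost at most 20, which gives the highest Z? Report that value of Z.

Option 1 (J + 31):
  J = 136 + 31 = 167
  K = 31
  G = 112
  Y = 74 − 2·167 − 5·31 + 4·112 = 33
  S = 45 + 6·167 − 2·33 = 981
  Z = 264 − 5·167 − 3·112 − 3·981 = -3850
Option 2 (S := 12, J − 40):
  J = 136 − 40 = 96
  K = 31
  G = 112
  Y = 74 − 2·96 − 5·31 + 4·112 = 175
  S = 12
  Z = 264 − 5·96 − 3·112 − 3·12 = -588
Comparing — Option 1: Z=-3850, Option 2: Z=-588. Highest is -588 (Option 2).

-588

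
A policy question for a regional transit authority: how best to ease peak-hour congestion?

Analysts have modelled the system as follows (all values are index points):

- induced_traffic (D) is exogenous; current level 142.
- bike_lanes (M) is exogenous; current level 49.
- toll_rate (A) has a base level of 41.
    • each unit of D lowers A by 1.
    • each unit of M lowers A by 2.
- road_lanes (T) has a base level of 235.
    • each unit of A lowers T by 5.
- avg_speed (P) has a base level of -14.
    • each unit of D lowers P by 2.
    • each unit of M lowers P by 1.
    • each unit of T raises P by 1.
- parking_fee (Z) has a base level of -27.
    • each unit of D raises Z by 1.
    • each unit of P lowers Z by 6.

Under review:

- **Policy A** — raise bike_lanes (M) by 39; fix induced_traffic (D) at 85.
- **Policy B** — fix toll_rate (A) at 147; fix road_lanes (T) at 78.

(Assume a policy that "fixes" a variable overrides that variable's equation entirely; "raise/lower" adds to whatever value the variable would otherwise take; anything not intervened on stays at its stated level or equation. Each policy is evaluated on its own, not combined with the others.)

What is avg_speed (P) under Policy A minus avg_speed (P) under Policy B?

Policy A (M + 39, D := 85):
  D = 85
  M = 49 + 39 = 88
  A = 41 − 85 − 2·88 = -220
  T = 235 − 5·(-220) = 1335
  P = -14 − 2·85 − 88 + 1335 = 1063
Policy B (A := 147, T := 78):
  D = 142
  M = 49
  A = 147
  T = 78
  P = -14 − 2·142 − 49 + 78 = -269
P: 1063 − (-269) = 1332

1332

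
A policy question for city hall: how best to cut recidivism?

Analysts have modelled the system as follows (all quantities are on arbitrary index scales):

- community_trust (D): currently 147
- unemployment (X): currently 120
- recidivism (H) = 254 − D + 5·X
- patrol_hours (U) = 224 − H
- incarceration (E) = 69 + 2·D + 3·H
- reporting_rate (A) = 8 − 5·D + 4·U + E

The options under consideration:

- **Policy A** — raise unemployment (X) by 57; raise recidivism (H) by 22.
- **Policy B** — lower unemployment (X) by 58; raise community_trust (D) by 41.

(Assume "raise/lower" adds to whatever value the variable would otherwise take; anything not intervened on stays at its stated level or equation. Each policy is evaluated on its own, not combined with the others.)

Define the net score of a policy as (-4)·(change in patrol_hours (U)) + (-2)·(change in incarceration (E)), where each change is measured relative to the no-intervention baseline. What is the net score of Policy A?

-614

Baseline:
  D = 147
  X = 120
  H = 254 − 147 + 5·120 = 707
  U = 224 − 707 = -483
  E = 69 + 2·147 + 3·707 = 2484
Policy A (X + 57, H + 22):
  D = 147
  X = 120 + 57 = 177
  H = 254 − 147 + 5·177 (+22 from intervention) = 1014
  U = 224 − 1014 = -790
  E = 69 + 2·147 + 3·1014 = 3405
ΔU = -790 − (-483) = -307; ΔE = 3405 − 2484 = 921
Score = (-4)·(-307) + (-2)·921 = -614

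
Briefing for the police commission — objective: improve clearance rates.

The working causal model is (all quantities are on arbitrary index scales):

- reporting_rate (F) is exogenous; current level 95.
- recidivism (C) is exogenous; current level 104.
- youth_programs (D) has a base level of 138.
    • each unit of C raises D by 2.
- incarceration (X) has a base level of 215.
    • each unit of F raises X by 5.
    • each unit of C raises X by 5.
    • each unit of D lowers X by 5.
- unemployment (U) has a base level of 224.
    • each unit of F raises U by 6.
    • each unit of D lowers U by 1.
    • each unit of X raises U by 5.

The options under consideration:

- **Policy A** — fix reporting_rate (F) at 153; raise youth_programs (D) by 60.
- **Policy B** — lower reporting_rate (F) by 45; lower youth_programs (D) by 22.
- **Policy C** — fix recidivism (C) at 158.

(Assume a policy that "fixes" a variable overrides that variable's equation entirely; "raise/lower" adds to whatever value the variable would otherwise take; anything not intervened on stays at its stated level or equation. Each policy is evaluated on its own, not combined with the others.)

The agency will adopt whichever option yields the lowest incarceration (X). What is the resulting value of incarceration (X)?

Policy A (F := 153, D + 60):
  F = 153
  C = 104
  D = 138 + 2·104 (+60 from intervention) = 406
  X = 215 + 5·153 + 5·104 − 5·406 = -530
Policy B (F − 45, D − 22):
  F = 95 − 45 = 50
  C = 104
  D = 138 + 2·104 (−22 from intervention) = 324
  X = 215 + 5·50 + 5·104 − 5·324 = -635
Policy C (C := 158):
  F = 95
  C = 158
  D = 138 + 2·158 = 454
  X = 215 + 5·95 + 5·158 − 5·454 = -790
Comparing — Policy A: X=-530, Policy B: X=-635, Policy C: X=-790. Lowest is -790 (Policy C).

-790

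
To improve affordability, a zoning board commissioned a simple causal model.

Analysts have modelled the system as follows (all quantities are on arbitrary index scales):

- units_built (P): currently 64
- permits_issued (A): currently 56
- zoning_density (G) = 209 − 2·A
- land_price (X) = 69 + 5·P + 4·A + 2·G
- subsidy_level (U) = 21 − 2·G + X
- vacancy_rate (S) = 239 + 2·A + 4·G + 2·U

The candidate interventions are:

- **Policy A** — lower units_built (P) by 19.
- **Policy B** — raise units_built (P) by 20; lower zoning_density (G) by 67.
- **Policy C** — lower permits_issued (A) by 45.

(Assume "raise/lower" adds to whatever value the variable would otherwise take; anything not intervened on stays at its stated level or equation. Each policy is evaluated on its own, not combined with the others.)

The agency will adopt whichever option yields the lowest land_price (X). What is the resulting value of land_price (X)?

Policy A (P − 19):
  P = 64 − 19 = 45
  A = 56
  G = 209 − 2·56 = 97
  X = 69 + 5·45 + 4·56 + 2·97 = 712
Policy B (P + 20, G − 67):
  P = 64 + 20 = 84
  A = 56
  G = 209 − 2·56 (−67 from intervention) = 30
  X = 69 + 5·84 + 4·56 + 2·30 = 773
Policy C (A − 45):
  P = 64
  A = 56 − 45 = 11
  G = 209 − 2·11 = 187
  X = 69 + 5·64 + 4·11 + 2·187 = 807
Comparing — Policy A: X=712, Policy B: X=773, Policy C: X=807. Lowest is 712 (Policy A).

712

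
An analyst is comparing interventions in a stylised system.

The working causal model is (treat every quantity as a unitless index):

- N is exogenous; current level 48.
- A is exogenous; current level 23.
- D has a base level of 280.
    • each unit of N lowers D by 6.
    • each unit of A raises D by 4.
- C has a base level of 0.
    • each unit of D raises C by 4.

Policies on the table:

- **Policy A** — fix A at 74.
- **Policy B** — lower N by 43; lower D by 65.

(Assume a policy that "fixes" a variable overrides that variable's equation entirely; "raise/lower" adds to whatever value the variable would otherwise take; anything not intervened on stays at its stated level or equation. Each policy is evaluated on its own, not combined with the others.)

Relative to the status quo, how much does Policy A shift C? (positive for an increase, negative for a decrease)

816

Baseline:
  N = 48
  A = 23
  D = 280 − 6·48 + 4·23 = 84
  C = 0 + 4·84 = 336
Policy A (A := 74):
  N = 48
  A = 74
  D = 280 − 6·48 + 4·74 = 288
  C = 0 + 4·288 = 1152
Change in C: 1152 − 336 = 816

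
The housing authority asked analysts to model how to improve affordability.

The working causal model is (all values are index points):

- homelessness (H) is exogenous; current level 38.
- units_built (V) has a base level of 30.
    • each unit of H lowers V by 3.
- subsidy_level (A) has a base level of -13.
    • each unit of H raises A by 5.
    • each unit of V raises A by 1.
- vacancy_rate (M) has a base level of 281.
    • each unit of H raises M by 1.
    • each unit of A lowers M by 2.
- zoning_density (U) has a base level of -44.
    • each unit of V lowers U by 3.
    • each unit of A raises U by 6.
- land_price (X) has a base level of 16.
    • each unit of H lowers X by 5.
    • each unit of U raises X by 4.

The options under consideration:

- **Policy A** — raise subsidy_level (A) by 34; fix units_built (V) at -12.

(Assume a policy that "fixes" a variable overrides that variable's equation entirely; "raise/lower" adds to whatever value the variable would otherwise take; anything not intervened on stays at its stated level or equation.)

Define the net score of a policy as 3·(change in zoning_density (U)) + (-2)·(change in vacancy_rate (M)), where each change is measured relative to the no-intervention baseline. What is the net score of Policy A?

Baseline:
  H = 38
  V = 30 − 3·38 = -84
  A = -13 + 5·38 + (-84) = 93
  M = 281 + 38 − 2·93 = 133
  U = -44 − 3·(-84) + 6·93 = 766
Policy A (A + 34, V := -12):
  H = 38
  V = -12
  A = -13 + 5·38 + (-12) (+34 from intervention) = 199
  M = 281 + 38 − 2·199 = -79
  U = -44 − 3·(-12) + 6·199 = 1186
ΔU = 1186 − 766 = 420; ΔM = -79 − 133 = -212
Score = 3·420 + (-2)·(-212) = 1684

1684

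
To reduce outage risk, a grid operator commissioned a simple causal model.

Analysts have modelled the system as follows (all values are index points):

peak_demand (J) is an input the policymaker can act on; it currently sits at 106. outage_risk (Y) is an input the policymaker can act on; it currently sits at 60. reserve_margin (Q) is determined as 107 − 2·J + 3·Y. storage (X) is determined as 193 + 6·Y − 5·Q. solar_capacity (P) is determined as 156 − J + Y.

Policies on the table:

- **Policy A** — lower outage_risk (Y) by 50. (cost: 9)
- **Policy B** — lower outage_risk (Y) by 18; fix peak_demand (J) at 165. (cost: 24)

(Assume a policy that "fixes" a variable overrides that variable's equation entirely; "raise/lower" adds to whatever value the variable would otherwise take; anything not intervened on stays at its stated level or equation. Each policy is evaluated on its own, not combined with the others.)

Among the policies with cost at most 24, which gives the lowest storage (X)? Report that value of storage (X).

628

Policy A (Y − 50):
  J = 106
  Y = 60 − 50 = 10
  Q = 107 − 2·106 + 3·10 = -75
  X = 193 + 6·10 − 5·(-75) = 628
Policy B (Y − 18, J := 165):
  J = 165
  Y = 60 − 18 = 42
  Q = 107 − 2·165 + 3·42 = -97
  X = 193 + 6·42 − 5·(-97) = 930
Comparing — Policy A: X=628, Policy B: X=930. Lowest is 628 (Policy A).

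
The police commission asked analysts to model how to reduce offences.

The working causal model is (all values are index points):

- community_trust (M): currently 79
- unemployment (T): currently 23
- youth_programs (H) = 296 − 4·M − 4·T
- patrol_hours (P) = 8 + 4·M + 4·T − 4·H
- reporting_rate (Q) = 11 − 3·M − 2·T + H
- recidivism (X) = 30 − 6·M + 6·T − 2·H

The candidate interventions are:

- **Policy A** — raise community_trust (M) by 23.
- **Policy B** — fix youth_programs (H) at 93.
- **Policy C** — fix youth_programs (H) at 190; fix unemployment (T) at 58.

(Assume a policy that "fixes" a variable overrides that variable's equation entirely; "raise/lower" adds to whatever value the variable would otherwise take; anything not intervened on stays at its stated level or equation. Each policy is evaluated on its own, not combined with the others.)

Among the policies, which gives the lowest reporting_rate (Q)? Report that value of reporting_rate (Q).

-545

Policy A (M + 23):
  M = 79 + 23 = 102
  T = 23
  H = 296 − 4·102 − 4·23 = -204
  Q = 11 − 3·102 − 2·23 + (-204) = -545
Policy B (H := 93):
  M = 79
  T = 23
  H = 93
  Q = 11 − 3·79 − 2·23 + 93 = -179
Policy C (H := 190, T := 58):
  M = 79
  T = 58
  H = 190
  Q = 11 − 3·79 − 2·58 + 190 = -152
Comparing — Policy A: Q=-545, Policy B: Q=-179, Policy C: Q=-152. Lowest is -545 (Policy A).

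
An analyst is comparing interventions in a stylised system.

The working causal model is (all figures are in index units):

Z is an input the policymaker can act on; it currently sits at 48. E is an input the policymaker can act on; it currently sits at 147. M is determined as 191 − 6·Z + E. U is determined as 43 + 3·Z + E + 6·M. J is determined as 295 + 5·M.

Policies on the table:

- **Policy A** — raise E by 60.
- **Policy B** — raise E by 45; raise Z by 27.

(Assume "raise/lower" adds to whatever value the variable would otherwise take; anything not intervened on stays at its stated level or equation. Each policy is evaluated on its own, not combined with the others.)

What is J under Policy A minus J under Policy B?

885

Policy A (E + 60):
  Z = 48
  E = 147 + 60 = 207
  M = 191 − 6·48 + 207 = 110
  J = 295 + 5·110 = 845
Policy B (E + 45, Z + 27):
  Z = 48 + 27 = 75
  E = 147 + 45 = 192
  M = 191 − 6·75 + 192 = -67
  J = 295 + 5·(-67) = -40
J: 845 − (-40) = 885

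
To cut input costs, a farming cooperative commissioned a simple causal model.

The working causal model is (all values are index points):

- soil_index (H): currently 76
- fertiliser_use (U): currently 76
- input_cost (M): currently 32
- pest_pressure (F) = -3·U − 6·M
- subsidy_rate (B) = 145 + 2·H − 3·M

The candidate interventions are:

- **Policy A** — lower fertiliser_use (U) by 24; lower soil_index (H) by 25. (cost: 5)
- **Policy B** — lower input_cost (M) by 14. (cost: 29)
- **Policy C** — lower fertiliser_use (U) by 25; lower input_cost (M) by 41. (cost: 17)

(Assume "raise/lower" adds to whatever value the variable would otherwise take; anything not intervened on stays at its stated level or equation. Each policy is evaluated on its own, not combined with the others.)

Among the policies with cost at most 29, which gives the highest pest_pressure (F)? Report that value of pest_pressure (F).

-99

Policy A (U − 24, H − 25):
  U = 76 − 24 = 52
  M = 32
  F = 0 − 3·52 − 6·32 = -348
Policy B (M − 14):
  U = 76
  M = 32 − 14 = 18
  F = 0 − 3·76 − 6·18 = -336
Policy C (U − 25, M − 41):
  U = 76 − 25 = 51
  M = 32 − 41 = -9
  F = 0 − 3·51 − 6·(-9) = -99
Comparing — Policy A: F=-348, Policy B: F=-336, Policy C: F=-99. Highest is -99 (Policy C).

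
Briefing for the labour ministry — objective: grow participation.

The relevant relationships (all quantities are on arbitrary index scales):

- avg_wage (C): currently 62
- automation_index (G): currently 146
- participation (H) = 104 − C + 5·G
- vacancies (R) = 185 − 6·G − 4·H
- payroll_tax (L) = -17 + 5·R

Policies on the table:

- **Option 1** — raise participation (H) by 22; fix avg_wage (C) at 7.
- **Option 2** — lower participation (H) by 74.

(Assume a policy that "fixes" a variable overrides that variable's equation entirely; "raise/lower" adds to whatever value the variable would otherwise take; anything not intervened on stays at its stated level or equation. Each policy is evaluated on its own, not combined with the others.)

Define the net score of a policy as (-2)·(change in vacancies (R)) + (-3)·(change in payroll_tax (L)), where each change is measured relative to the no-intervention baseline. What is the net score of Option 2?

-5032

Baseline:
  C = 62
  G = 146
  H = 104 − 62 + 5·146 = 772
  R = 185 − 6·146 − 4·772 = -3779
  L = -17 + 5·(-3779) = -18912
Option 2 (H − 74):
  C = 62
  G = 146
  H = 104 − 62 + 5·146 (−74 from intervention) = 698
  R = 185 − 6·146 − 4·698 = -3483
  L = -17 + 5·(-3483) = -17432
ΔR = -3483 − (-3779) = 296; ΔL = -17432 − (-18912) = 1480
Score = (-2)·296 + (-3)·1480 = -5032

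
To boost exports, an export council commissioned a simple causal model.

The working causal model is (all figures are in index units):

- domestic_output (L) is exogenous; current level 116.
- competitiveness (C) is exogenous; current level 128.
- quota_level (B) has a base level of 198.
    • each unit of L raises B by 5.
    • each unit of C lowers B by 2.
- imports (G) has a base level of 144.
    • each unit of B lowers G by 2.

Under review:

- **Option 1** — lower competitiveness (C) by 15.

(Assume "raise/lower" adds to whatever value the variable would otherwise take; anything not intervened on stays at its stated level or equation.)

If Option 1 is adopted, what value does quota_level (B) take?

552

Option 1 (C − 15):
  L = 116
  C = 128 − 15 = 113
  B = 198 + 5·116 − 2·113 = 552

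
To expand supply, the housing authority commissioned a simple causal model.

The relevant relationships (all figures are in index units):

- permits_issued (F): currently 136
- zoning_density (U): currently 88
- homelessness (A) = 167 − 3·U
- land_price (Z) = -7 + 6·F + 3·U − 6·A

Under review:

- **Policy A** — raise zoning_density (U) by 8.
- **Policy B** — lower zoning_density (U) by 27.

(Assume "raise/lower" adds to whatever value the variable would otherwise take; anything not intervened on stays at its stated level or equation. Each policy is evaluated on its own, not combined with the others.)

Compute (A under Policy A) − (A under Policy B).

Policy A (U + 8):
  U = 88 + 8 = 96
  A = 167 − 3·96 = -121
Policy B (U − 27):
  U = 88 − 27 = 61
  A = 167 − 3·61 = -16
A: -121 − (-16) = -105

-105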